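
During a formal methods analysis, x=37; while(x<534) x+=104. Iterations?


Step 1: x goes from 37 toward 534 by 104; the body runs while x<534, so iterations = ceil((bound-start)/step)
Step 2: Distance=497
Step 3: ceil(497/104)=5

5


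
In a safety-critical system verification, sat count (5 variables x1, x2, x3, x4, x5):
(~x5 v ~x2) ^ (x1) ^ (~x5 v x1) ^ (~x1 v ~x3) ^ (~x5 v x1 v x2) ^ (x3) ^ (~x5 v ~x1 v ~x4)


CNF with 7 clauses over 5 vars (32 assignments).
An assignment satisfies CNF iff every clause has >=1 true literal.
Check each row (bits = x1,x2,x3,x4,x5; clause T/F shown):
  row 0 [00000]: clauses=TFTTTFT -> 0
  row 1 [00001]: clauses=TFFTFFT -> 0
  row 2 [00010]: clauses=TFTTTFT -> 0
  row 3 [00011]: clauses=TFFTFFT -> 0
  row 4 [00100]: clauses=TFTTTTT -> 0
  row 5 [00101]: clauses=TFFTFTT -> 0
  row 6 [00110]: clauses=TFTTTTT -> 0
  row 7 [00111]: clauses=TFFTFTT -> 0
  row 8 [01000]: clauses=TFTTTFT -> 0
  row 9 [01001]: clauses=FFFTTFT -> 0
  row 10 [01010]: clauses=TFTTTFT -> 0
  row 11 [01011]: clauses=FFFTTFT -> 0
  row 12 [01100]: clauses=TFTTTTT -> 0
  row 13 [01101]: clauses=FFFTTTT -> 0
  row 14 [01110]: clauses=TFTTTTT -> 0
  row 15 [01111]: clauses=FFFTTTT -> 0
  row 16 [10000]: clauses=TTTTTFT -> 0
  row 17 [10001]: clauses=TTTTTFT -> 0
  row 18 [10010]: clauses=TTTTTFT -> 0
  row 19 [10011]: clauses=TTTTTFF -> 0
  row 20 [10100]: clauses=TTTFTTT -> 0
  row 21 [10101]: clauses=TTTFTTT -> 0
  row 22 [10110]: clauses=TTTFTTT -> 0
  row 23 [10111]: clauses=TTTFTTF -> 0
  row 24 [11000]: clauses=TTTTTFT -> 0
  row 25 [11001]: clauses=FTTTTFT -> 0
  row 26 [11010]: clauses=TTTTTFT -> 0
  row 27 [11011]: clauses=FTTTTFF -> 0
  row 28 [11100]: clauses=TTTFTTT -> 0
  row 29 [11101]: clauses=FTTFTTT -> 0
  row 30 [11110]: clauses=TTTFTTT -> 0
  row 31 [11111]: clauses=FTTFTTF -> 0
Full result column, 8 rows per line (x1,x2 fixed per line; x3,x4,x5 runs 000..111 left to right):
  rows 0-7 [x1,x2=00]: 00000000  (ones: 0)
  rows 8-15 [x1,x2=01]: 00000000  (ones: 0)
  rows 16-23 [x1,x2=10]: 00000000  (ones: 0)
  rows 24-31 [x1,x2=11]: 00000000  (ones: 0)
Satisfying assignments = 0+0+0+0 = 0

0


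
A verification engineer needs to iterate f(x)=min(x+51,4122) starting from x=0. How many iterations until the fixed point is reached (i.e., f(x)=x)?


Step 1: x=0, cap=4122, increment=51
Step 2: x grows by 51 each step until capped at 4122; fixed point is x=4122
Step 3: iterations = ceil(4122/51) = 81

81


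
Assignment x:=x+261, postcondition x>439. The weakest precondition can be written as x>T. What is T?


Formula: wp(x:=E, P) = P[E/x] (substitute E for x in postcondition)
Step 1: Postcondition: x>439
Step 2: Substitute x+261 for x: x+261>439
Step 3: Solve for x: x > 439-261 = 178

178


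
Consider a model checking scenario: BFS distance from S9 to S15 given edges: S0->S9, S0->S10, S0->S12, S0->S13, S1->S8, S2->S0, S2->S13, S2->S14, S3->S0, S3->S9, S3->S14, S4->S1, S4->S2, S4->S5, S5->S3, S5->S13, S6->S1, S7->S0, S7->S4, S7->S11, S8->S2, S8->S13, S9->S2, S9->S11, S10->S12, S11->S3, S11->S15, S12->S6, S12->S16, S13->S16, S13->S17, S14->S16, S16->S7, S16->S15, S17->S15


BFS layer-by-layer from S9:
  dist 0: {S9}
  dist 1: {S2, S11}
  dist 2: {S0, S3, S13, S14, S15}
  -> S15 reached at distance 2
Shortest path length = 2

2


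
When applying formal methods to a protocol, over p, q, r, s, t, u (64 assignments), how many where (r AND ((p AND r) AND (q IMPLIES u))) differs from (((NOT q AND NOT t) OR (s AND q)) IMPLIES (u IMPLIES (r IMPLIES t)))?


F1 = (r AND ((p AND r) AND (q IMPLIES u)))
F2 = (((NOT q AND NOT t) OR (s AND q)) IMPLIES (u IMPLIES (r IMPLIES t)))
Evaluate both on each of 64 rows (bits = p,q,r,s,t,u):
  row 0 [000000]: F1=0 F2=1 (differ) -> 1
  row 1 [000001]: F1=0 F2=1 (differ) -> 1
  row 2 [000010]: F1=0 F2=1 (differ) -> 1
  row 3 [000011]: F1=0 F2=1 (differ) -> 1
  row 4 [000100]: F1=0 F2=1 (differ) -> 1
  (every remaining row is evaluated the same way; all 64 results are listed next)
Full result column, 8 rows per line (p,q,r fixed per line; s,t,u runs 000..111 left to right):
  rows 0-7 [p,q,r=000]: 11111111  (ones: 8)
  rows 8-15 [p,q,r=001]: 10111011  (ones: 6)
  rows 16-23 [p,q,r=010]: 11111111  (ones: 8)
  rows 24-31 [p,q,r=011]: 11111011  (ones: 7)
  rows 32-39 [p,q,r=100]: 11111111  (ones: 8)
  rows 40-47 [p,q,r=101]: 01000100  (ones: 2)
  rows 48-55 [p,q,r=110]: 11111111  (ones: 8)
  rows 56-63 [p,q,r=111]: 10101110  (ones: 5)
Disagreements = 8+6+8+7+8+2+8+5 = 52

52


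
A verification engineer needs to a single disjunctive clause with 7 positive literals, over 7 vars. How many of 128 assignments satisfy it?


Step 1: Total=2^7=128
Step 2: Unsat when all 7 false: 2^0=1
Step 3: Sat=128-1=127

127


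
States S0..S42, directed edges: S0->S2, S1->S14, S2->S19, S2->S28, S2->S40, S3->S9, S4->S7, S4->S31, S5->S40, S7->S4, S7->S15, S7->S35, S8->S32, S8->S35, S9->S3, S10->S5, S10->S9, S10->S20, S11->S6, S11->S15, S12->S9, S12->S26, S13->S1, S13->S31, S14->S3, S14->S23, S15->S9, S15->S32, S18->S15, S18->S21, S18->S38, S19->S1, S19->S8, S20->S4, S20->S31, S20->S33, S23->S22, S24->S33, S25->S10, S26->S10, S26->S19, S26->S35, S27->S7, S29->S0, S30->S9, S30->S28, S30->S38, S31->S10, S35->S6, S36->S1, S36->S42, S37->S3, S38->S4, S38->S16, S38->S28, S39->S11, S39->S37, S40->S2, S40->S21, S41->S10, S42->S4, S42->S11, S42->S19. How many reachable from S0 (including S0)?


BFS from S0:
  layer 0: {S0}
  layer 1: {S2}
  layer 2: {S19, S28, S40}
  layer 3: {S1, S8, S21}
  layer 4: {S14, S32, S35}
  layer 5: {S3, S6, S23}
  layer 6: {S9, S22}
Reachable set: {S0, S1, S2, S3, S6, S8, S9, S14, S19, S21, S22, S23, S28, S32, S35, S40}
Count = 16

16


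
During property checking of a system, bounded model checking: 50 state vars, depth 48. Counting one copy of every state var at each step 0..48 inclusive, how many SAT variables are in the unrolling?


BMC unrolls to depth k, creating one copy of each state var for steps 0..k.
Step count = 48 + 1 = 49 (steps 0 through 48)
Vars per step = 50
Total = 50 * 49 = 2450

2450


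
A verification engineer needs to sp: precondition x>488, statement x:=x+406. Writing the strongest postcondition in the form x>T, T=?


Formula: sp(P, x:=E) = exists old_x. (x = E[old_x/x]) AND P[old_x/x] (old_x is the value of x before the assignment; eliminate old_x by solving x = E[old_x/x] for old_x)
Step 1: Precondition P: x>488, i.e. old_x > 488
Step 2: Assignment gives x = old_x + 406, so old_x = x - 406
Step 3: Substitute into P: x - 406 > 488
Step 4: Simplify: x > 488+406 = 894

894


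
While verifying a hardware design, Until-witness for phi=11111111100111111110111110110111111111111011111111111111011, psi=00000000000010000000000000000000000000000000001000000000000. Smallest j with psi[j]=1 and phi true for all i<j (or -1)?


(phi U psi) at 0: need smallest j with psi[j]=1 and phi[i]=1 for all i in [0,j).
Scan from step 0:
  step 0: phi=1, psi=0 -> continue
  step 1: phi=1, psi=0 -> continue
  step 2: phi=1, psi=0 -> continue
  step 3: phi=1, psi=0 -> continue
  step 9: phi=0 -> phi-prefix broken from here
  step 12: psi=1 but phi already failed -> not a witness
  step 46: psi=1 but phi already failed -> not a witness
  end of trace: no witness -> -1
Witness step = -1

-1


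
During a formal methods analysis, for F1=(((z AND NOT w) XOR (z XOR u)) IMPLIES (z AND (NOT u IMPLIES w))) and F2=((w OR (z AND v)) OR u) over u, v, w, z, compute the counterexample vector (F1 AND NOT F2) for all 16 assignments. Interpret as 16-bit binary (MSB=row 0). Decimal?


F1 = (((z AND NOT w) XOR (z XOR u)) IMPLIES (z AND (NOT u IMPLIES w)))
F2 = ((w OR (z AND v)) OR u)
Counterexample to F1=>F2 is where F1=1 and F2=0.
Evaluate each row (bits = u,v,w,z, MSB first):
  row 0 [0000]: F1=1 F2=0 -> F1&~F2 -> 1
  row 1 [0001]: F1=1 F2=0 -> F1&~F2 -> 1
  row 2 [0010]: F1=1 F2=1 -> F1&~F2 -> 0
  row 3 [0011]: F1=1 F2=1 -> F1&~F2 -> 0
  row 4 [0100]: F1=1 F2=0 -> F1&~F2 -> 1
  row 5 [0101]: F1=1 F2=1 -> F1&~F2 -> 0
  row 6 [0110]: F1=1 F2=1 -> F1&~F2 -> 0
  row 7 [0111]: F1=1 F2=1 -> F1&~F2 -> 0
  row 8 [1000]: F1=0 F2=1 -> F1&~F2 -> 0
  row 9 [1001]: F1=1 F2=1 -> F1&~F2 -> 0
  row 10 [1010]: F1=0 F2=1 -> F1&~F2 -> 0
  row 11 [1011]: F1=1 F2=1 -> F1&~F2 -> 0
  row 12 [1100]: F1=0 F2=1 -> F1&~F2 -> 0
  row 13 [1101]: F1=1 F2=1 -> F1&~F2 -> 0
  row 14 [1110]: F1=0 F2=1 -> F1&~F2 -> 0
  row 15 [1111]: F1=1 F2=1 -> F1&~F2 -> 0
Full result column, 4 rows per line (u,v fixed per line; w,z runs 00..11 left to right):
  rows 0-3 [u,v=00]: 1100  = hex C
  rows 4-7 [u,v=01]: 1000  = hex 8
  rows 8-11 [u,v=10]: 0000  = hex 0
  rows 12-15 [u,v=11]: 0000  = hex 0
Counterexample vector (row 0 .. row 15) = 1100100000000000
Output column grouped in 4s = 1100 1000 0000 0000 = 0xC800
Convert to decimal digit by digit (value = value*16 + digit):
  C -> 12
  12*16 + 8 = 200
  200*16 + 0 = 3200
  3200*16 + 0 = 51200
Decimal = 51200

51200


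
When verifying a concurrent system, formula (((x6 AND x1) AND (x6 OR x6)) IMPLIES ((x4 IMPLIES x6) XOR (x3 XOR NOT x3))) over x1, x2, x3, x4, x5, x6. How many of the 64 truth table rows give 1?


Formula: (((x6 AND x1) AND (x6 OR x6)) IMPLIES ((x4 IMPLIES x6) XOR (x3 XOR NOT x3))) over 6 vars (64 rows)
Evaluate each row (x1, x2, x3, x4, x5, x6 as bits, MSB first):
  row 0 [000000]: (((0 AND 0) AND (0 OR 0)) IMPLIES ((0 IMPLIES 0) XOR (0 XOR NOT 0))) -> 1
  row 1 [000001]: (((1 AND 0) AND (1 OR 1)) IMPLIES ((0 IMPLIES 1) XOR (0 XOR NOT 0))) -> 1
  row 2 [000010]: (((0 AND 0) AND (0 OR 0)) IMPLIES ((0 IMPLIES 0) XOR (0 XOR NOT 0))) -> 1
  row 3 [000011]: (((1 AND 0) AND (1 OR 1)) IMPLIES ((0 IMPLIES 1) XOR (0 XOR NOT 0))) -> 1
  row 4 [000100]: (((0 AND 0) AND (0 OR 0)) IMPLIES ((1 IMPLIES 0) XOR (0 XOR NOT 0))) -> 1
  (every remaining row is evaluated the same way; all 64 results are listed next)
Full result column, 8 rows per line (x1,x2,x3 fixed per line; x4,x5,x6 runs 000..111 left to right):
  rows 0-7 [x1,x2,x3=000]: 11111111  (ones: 8)
  rows 8-15 [x1,x2,x3=001]: 11111111  (ones: 8)
  rows 16-23 [x1,x2,x3=010]: 11111111  (ones: 8)
  rows 24-31 [x1,x2,x3=011]: 11111111  (ones: 8)
  rows 32-39 [x1,x2,x3=100]: 10101010  (ones: 4)
  rows 40-47 [x1,x2,x3=101]: 10101010  (ones: 4)
  rows 48-55 [x1,x2,x3=110]: 10101010  (ones: 4)
  rows 56-63 [x1,x2,x3=111]: 10101010  (ones: 4)
Count of 1-rows = 8+8+8+8+4+4+4+4 = 48

48


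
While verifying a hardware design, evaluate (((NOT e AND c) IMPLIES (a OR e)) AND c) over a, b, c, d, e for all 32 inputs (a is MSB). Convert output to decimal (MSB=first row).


Formula: (((NOT e AND c) IMPLIES (a OR e)) AND c) over a, b, c, d, e (32 rows)
Evaluate each row (bits = a,b,c,d,e, MSB first):
  row 0 [00000]: (((NOT 0 AND 0) IMPLIES (0 OR 0)) AND 0) -> 0
  row 1 [00001]: (((NOT 1 AND 0) IMPLIES (0 OR 1)) AND 0) -> 0
  row 2 [00010]: (((NOT 0 AND 0) IMPLIES (0 OR 0)) AND 0) -> 0
  row 3 [00011]: (((NOT 1 AND 0) IMPLIES (0 OR 1)) AND 0) -> 0
  row 4 [00100]: (((NOT 0 AND 1) IMPLIES (0 OR 0)) AND 1) -> 0
  row 5 [00101]: (((NOT 1 AND 1) IMPLIES (0 OR 1)) AND 1) -> 1
  row 6 [00110]: (((NOT 0 AND 1) IMPLIES (0 OR 0)) AND 1) -> 0
  row 7 [00111]: (((NOT 1 AND 1) IMPLIES (0 OR 1)) AND 1) -> 1
  row 8 [01000]: (((NOT 0 AND 0) IMPLIES (0 OR 0)) AND 0) -> 0
  row 9 [01001]: (((NOT 1 AND 0) IMPLIES (0 OR 1)) AND 0) -> 0
  row 10 [01010]: (((NOT 0 AND 0) IMPLIES (0 OR 0)) AND 0) -> 0
  row 11 [01011]: (((NOT 1 AND 0) IMPLIES (0 OR 1)) AND 0) -> 0
  row 12 [01100]: (((NOT 0 AND 1) IMPLIES (0 OR 0)) AND 1) -> 0
  row 13 [01101]: (((NOT 1 AND 1) IMPLIES (0 OR 1)) AND 1) -> 1
  row 14 [01110]: (((NOT 0 AND 1) IMPLIES (0 OR 0)) AND 1) -> 0
  row 15 [01111]: (((NOT 1 AND 1) IMPLIES (0 OR 1)) AND 1) -> 1
  row 16 [10000]: (((NOT 0 AND 0) IMPLIES (1 OR 0)) AND 0) -> 0
  row 17 [10001]: (((NOT 1 AND 0) IMPLIES (1 OR 1)) AND 0) -> 0
  row 18 [10010]: (((NOT 0 AND 0) IMPLIES (1 OR 0)) AND 0) -> 0
  row 19 [10011]: (((NOT 1 AND 0) IMPLIES (1 OR 1)) AND 0) -> 0
  row 20 [10100]: (((NOT 0 AND 1) IMPLIES (1 OR 0)) AND 1) -> 1
  row 21 [10101]: (((NOT 1 AND 1) IMPLIES (1 OR 1)) AND 1) -> 1
  row 22 [10110]: (((NOT 0 AND 1) IMPLIES (1 OR 0)) AND 1) -> 1
  row 23 [10111]: (((NOT 1 AND 1) IMPLIES (1 OR 1)) AND 1) -> 1
  row 24 [11000]: (((NOT 0 AND 0) IMPLIES (1 OR 0)) AND 0) -> 0
  row 25 [11001]: (((NOT 1 AND 0) IMPLIES (1 OR 1)) AND 0) -> 0
  row 26 [11010]: (((NOT 0 AND 0) IMPLIES (1 OR 0)) AND 0) -> 0
  row 27 [11011]: (((NOT 1 AND 0) IMPLIES (1 OR 1)) AND 0) -> 0
  row 28 [11100]: (((NOT 0 AND 1) IMPLIES (1 OR 0)) AND 1) -> 1
  row 29 [11101]: (((NOT 1 AND 1) IMPLIES (1 OR 1)) AND 1) -> 1
  row 30 [11110]: (((NOT 0 AND 1) IMPLIES (1 OR 0)) AND 1) -> 1
  row 31 [11111]: (((NOT 1 AND 1) IMPLIES (1 OR 1)) AND 1) -> 1
Full result column, 4 rows per line (a,b,c fixed per line; d,e runs 00..11 left to right):
  rows 0-3 [a,b,c=000]: 0000  = hex 0
  rows 4-7 [a,b,c=001]: 0101  = hex 5
  rows 8-11 [a,b,c=010]: 0000  = hex 0
  rows 12-15 [a,b,c=011]: 0101  = hex 5
  rows 16-19 [a,b,c=100]: 0000  = hex 0
  rows 20-23 [a,b,c=101]: 1111  = hex F
  rows 24-27 [a,b,c=110]: 0000  = hex 0
  rows 28-31 [a,b,c=111]: 1111  = hex F
Output column (row 0 .. row 31) = 00000101000001010000111100001111
Output column grouped in 4s = 0000 0101 0000 0101 0000 1111 0000 1111 = 0x05050F0F
Convert to decimal digit by digit (value = value*16 + digit):
  0 -> 0
  0*16 + 5 = 5
  5*16 + 0 = 80
  80*16 + 5 = 1285
  1285*16 + 0 = 20560
  20560*16 + 15 (F) = 328975
  328975*16 + 0 = 5263600
  5263600*16 + 15 (F) = 84217615
Decimal = 84217615

84217615


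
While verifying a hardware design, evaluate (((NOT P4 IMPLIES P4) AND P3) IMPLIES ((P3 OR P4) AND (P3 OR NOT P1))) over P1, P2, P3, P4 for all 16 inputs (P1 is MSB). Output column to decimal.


Formula: (((NOT P4 IMPLIES P4) AND P3) IMPLIES ((P3 OR P4) AND (P3 OR NOT P1))) over P1, P2, P3, P4 (16 rows)
Evaluate each row (bits = P1,P2,P3,P4, MSB first):
  row 0 [0000]: (((NOT 0 IMPLIES 0) AND 0) IMPLIES ((0 OR 0) AND (0 OR NOT 0))) -> 1
  row 1 [0001]: (((NOT 1 IMPLIES 1) AND 0) IMPLIES ((0 OR 1) AND (0 OR NOT 0))) -> 1
  row 2 [0010]: (((NOT 0 IMPLIES 0) AND 1) IMPLIES ((1 OR 0) AND (1 OR NOT 0))) -> 1
  row 3 [0011]: (((NOT 1 IMPLIES 1) AND 1) IMPLIES ((1 OR 1) AND (1 OR NOT 0))) -> 1
  row 4 [0100]: (((NOT 0 IMPLIES 0) AND 0) IMPLIES ((0 OR 0) AND (0 OR NOT 0))) -> 1
  row 5 [0101]: (((NOT 1 IMPLIES 1) AND 0) IMPLIES ((0 OR 1) AND (0 OR NOT 0))) -> 1
  row 6 [0110]: (((NOT 0 IMPLIES 0) AND 1) IMPLIES ((1 OR 0) AND (1 OR NOT 0))) -> 1
  row 7 [0111]: (((NOT 1 IMPLIES 1) AND 1) IMPLIES ((1 OR 1) AND (1 OR NOT 0))) -> 1
  row 8 [1000]: (((NOT 0 IMPLIES 0) AND 0) IMPLIES ((0 OR 0) AND (0 OR NOT 1))) -> 1
  row 9 [1001]: (((NOT 1 IMPLIES 1) AND 0) IMPLIES ((0 OR 1) AND (0 OR NOT 1))) -> 1
  row 10 [1010]: (((NOT 0 IMPLIES 0) AND 1) IMPLIES ((1 OR 0) AND (1 OR NOT 1))) -> 1
  row 11 [1011]: (((NOT 1 IMPLIES 1) AND 1) IMPLIES ((1 OR 1) AND (1 OR NOT 1))) -> 1
  row 12 [1100]: (((NOT 0 IMPLIES 0) AND 0) IMPLIES ((0 OR 0) AND (0 OR NOT 1))) -> 1
  row 13 [1101]: (((NOT 1 IMPLIES 1) AND 0) IMPLIES ((0 OR 1) AND (0 OR NOT 1))) -> 1
  row 14 [1110]: (((NOT 0 IMPLIES 0) AND 1) IMPLIES ((1 OR 0) AND (1 OR NOT 1))) -> 1
  row 15 [1111]: (((NOT 1 IMPLIES 1) AND 1) IMPLIES ((1 OR 1) AND (1 OR NOT 1))) -> 1
Full result column, 4 rows per line (P1,P2 fixed per line; P3,P4 runs 00..11 left to right):
  rows 0-3 [P1,P2=00]: 1111  = hex F
  rows 4-7 [P1,P2=01]: 1111  = hex F
  rows 8-11 [P1,P2=10]: 1111  = hex F
  rows 12-15 [P1,P2=11]: 1111  = hex F
Output column (row 0 .. row 15) = 1111111111111111
Output column grouped in 4s = 1111 1111 1111 1111 = 0xFFFF
Convert to decimal digit by digit (value = value*16 + digit):
  F -> 15
  15*16 + 15 (F) = 255
  255*16 + 15 (F) = 4095
  4095*16 + 15 (F) = 65535
Decimal = 65535

65535


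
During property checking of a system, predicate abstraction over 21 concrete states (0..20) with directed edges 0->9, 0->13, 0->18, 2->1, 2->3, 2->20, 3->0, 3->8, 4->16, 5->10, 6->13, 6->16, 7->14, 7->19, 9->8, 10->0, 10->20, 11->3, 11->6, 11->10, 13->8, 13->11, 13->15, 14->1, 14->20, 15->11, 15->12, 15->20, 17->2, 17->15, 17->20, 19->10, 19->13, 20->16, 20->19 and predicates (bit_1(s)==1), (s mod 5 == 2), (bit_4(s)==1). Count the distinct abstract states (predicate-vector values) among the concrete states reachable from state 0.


BFS from 0:
Concrete reachable: {0, 3, 6, 8, 9, 10, 11, 12, 13, 15, 16, 18, 19, 20}
Abstract via predicates (bit_1(s)==1), (s mod 5 == 2), (bit_4(s)==1):
  (0,0,0) <- {0, 8, 9, 13}
  (0,0,1) <- {16, 20}
  (0,1,0) <- {12}
  (1,0,0) <- {3, 6, 10, 11, 15}
  (1,0,1) <- {18, 19}
Distinct abstract states = 5

5


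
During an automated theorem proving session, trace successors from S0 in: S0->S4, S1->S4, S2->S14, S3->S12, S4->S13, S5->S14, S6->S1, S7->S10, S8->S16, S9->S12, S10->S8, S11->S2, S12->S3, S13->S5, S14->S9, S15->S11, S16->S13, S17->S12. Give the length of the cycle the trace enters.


Trace from S0 until a state repeats:
  S0 -> S4 -> S13 -> S5 -> S14 -> S9 -> S12 -> S3 -> S12
S12 first seen at step 6, revisited at step 8.
Cycle length = 8 - 6 = 2

2


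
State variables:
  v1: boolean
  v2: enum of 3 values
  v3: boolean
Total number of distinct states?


State space = product of domain sizes of all variables.
Domain sizes:
  v1 (boolean): 2
  v2 (enum of 3 values): 3
  v3 (boolean): 2
Product = 2 * 3 * 2 = 12

12


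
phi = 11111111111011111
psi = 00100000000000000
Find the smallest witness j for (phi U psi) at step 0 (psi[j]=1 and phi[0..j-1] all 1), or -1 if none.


(phi U psi) at 0: need smallest j with psi[j]=1 and phi[i]=1 for all i in [0,j).
Scan from step 0:
  step 0: phi=1, psi=0 -> continue
  step 1: phi=1, psi=0 -> continue
  step 2: psi=1 and phi held for [0,2) -> witness found
Witness step = 2

2


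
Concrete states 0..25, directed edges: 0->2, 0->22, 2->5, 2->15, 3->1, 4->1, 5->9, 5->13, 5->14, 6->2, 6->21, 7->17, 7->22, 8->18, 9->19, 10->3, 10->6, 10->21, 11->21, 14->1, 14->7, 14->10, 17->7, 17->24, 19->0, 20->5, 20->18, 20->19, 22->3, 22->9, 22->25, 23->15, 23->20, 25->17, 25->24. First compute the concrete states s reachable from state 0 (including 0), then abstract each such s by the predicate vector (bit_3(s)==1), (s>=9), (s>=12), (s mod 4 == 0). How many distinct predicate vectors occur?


BFS from 0:
Concrete reachable: {0, 1, 2, 3, 5, 6, 7, 9, 10, 13, 14, 15, 17, 19, 21, 22, 24, 25}
Abstract via predicates (bit_3(s)==1), (s>=9), (s>=12), (s mod 4 == 0):
  (0,0,0,0) <- {1, 2, 3, 5, 6, 7}
  (0,0,0,1) <- {0}
  (0,1,1,0) <- {17, 19, 21, 22}
  (1,1,0,0) <- {9, 10}
  (1,1,1,0) <- {13, 14, 15, 25}
  (1,1,1,1) <- {24}
Distinct abstract states = 6

6


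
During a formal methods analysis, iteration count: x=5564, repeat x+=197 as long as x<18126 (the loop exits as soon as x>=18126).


Step 1: x goes from 5564 toward 18126 by 197; the body runs while x<18126, so iterations = ceil((bound-start)/step)
Step 2: Distance=12562
Step 3: ceil(12562/197)=64

64


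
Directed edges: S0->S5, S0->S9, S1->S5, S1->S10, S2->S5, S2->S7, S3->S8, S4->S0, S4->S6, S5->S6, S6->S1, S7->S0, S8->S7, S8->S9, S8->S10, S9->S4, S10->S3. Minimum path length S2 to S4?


BFS layer-by-layer from S2:
  dist 0: {S2}
  dist 1: {S5, S7}
  dist 2: {S0, S6}
  dist 3: {S1, S9}
  dist 4: {S4, S10}
  -> S4 reached at distance 4
Shortest path length = 4

4


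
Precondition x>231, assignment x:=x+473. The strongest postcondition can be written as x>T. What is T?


Formula: sp(P, x:=E) = exists old_x. (x = E[old_x/x]) AND P[old_x/x] (old_x is the value of x before the assignment; eliminate old_x by solving x = E[old_x/x] for old_x)
Step 1: Precondition P: x>231, i.e. old_x > 231
Step 2: Assignment gives x = old_x + 473, so old_x = x - 473
Step 3: Substitute into P: x - 473 > 231
Step 4: Simplify: x > 231+473 = 704

704


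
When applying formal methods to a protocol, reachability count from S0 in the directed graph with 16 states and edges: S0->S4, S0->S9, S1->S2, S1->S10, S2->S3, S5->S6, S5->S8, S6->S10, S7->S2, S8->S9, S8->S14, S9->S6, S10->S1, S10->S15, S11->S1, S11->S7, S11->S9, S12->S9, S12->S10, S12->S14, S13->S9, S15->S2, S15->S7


BFS from S0:
  layer 0: {S0}
  layer 1: {S4, S9}
  layer 2: {S6}
  layer 3: {S10}
  layer 4: {S1, S15}
  layer 5: {S2, S7}
  layer 6: {S3}
Reachable set: {S0, S1, S2, S3, S4, S6, S7, S9, S10, S15}
Count = 10

10


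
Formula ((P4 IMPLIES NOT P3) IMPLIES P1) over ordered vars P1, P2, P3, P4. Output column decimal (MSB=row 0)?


Formula: ((P4 IMPLIES NOT P3) IMPLIES P1) over P1, P2, P3, P4 (16 rows)
Evaluate each row (bits = P1,P2,P3,P4, MSB first):
  row 0 [0000]: ((0 IMPLIES NOT 0) IMPLIES 0) -> 0
  row 1 [0001]: ((1 IMPLIES NOT 0) IMPLIES 0) -> 0
  row 2 [0010]: ((0 IMPLIES NOT 1) IMPLIES 0) -> 0
  row 3 [0011]: ((1 IMPLIES NOT 1) IMPLIES 0) -> 1
  row 4 [0100]: ((0 IMPLIES NOT 0) IMPLIES 0) -> 0
  row 5 [0101]: ((1 IMPLIES NOT 0) IMPLIES 0) -> 0
  row 6 [0110]: ((0 IMPLIES NOT 1) IMPLIES 0) -> 0
  row 7 [0111]: ((1 IMPLIES NOT 1) IMPLIES 0) -> 1
  row 8 [1000]: ((0 IMPLIES NOT 0) IMPLIES 1) -> 1
  row 9 [1001]: ((1 IMPLIES NOT 0) IMPLIES 1) -> 1
  row 10 [1010]: ((0 IMPLIES NOT 1) IMPLIES 1) -> 1
  row 11 [1011]: ((1 IMPLIES NOT 1) IMPLIES 1) -> 1
  row 12 [1100]: ((0 IMPLIES NOT 0) IMPLIES 1) -> 1
  row 13 [1101]: ((1 IMPLIES NOT 0) IMPLIES 1) -> 1
  row 14 [1110]: ((0 IMPLIES NOT 1) IMPLIES 1) -> 1
  row 15 [1111]: ((1 IMPLIES NOT 1) IMPLIES 1) -> 1
Full result column, 4 rows per line (P1,P2 fixed per line; P3,P4 runs 00..11 left to right):
  rows 0-3 [P1,P2=00]: 0001  = hex 1
  rows 4-7 [P1,P2=01]: 0001  = hex 1
  rows 8-11 [P1,P2=10]: 1111  = hex F
  rows 12-15 [P1,P2=11]: 1111  = hex F
Output column (row 0 .. row 15) = 0001000111111111
Output column grouped in 4s = 0001 0001 1111 1111 = 0x11FF
Convert to decimal digit by digit (value = value*16 + digit):
  1 -> 1
  1*16 + 1 = 17
  17*16 + 15 (F) = 287
  287*16 + 15 (F) = 4607
Decimal = 4607

4607


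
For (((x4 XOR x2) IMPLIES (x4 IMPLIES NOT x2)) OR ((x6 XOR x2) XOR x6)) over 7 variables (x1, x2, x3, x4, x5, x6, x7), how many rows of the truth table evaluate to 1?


Formula: (((x4 XOR x2) IMPLIES (x4 IMPLIES NOT x2)) OR ((x6 XOR x2) XOR x6)) over 7 vars (128 rows)
Evaluate each row (x1, x2, x3, x4, x5, x6, x7 as bits, MSB first):
  row 0 [0000000]: (((0 XOR 0) IMPLIES (0 IMPLIES NOT 0)) OR ((0 XOR 0) XOR 0)) -> 1
  row 1 [0000001]: (((0 XOR 0) IMPLIES (0 IMPLIES NOT 0)) OR ((0 XOR 0) XOR 0)) -> 1
  row 2 [0000010]: (((0 XOR 0) IMPLIES (0 IMPLIES NOT 0)) OR ((1 XOR 0) XOR 1)) -> 1
  row 3 [0000011]: (((0 XOR 0) IMPLIES (0 IMPLIES NOT 0)) OR ((1 XOR 0) XOR 1)) -> 1
  row 4 [0000100]: (((0 XOR 0) IMPLIES (0 IMPLIES NOT 0)) OR ((0 XOR 0) XOR 0)) -> 1
  (every remaining row is evaluated the same way; all 128 results are listed next)
Full result column, 8 rows per line (x1,x2,x3,x4 fixed per line; x5,x6,x7 runs 000..111 left to right):
  rows 0-7 [x1,x2,x3,x4=0000]: 11111111  (ones: 8)
  rows 8-15 [x1,x2,x3,x4=0001]: 11111111  (ones: 8)
  rows 16-23 [x1,x2,x3,x4=0010]: 11111111  (ones: 8)
  rows 24-31 [x1,x2,x3,x4=0011]: 11111111  (ones: 8)
  rows 32-39 [x1,x2,x3,x4=0100]: 11111111  (ones: 8)
  rows 40-47 [x1,x2,x3,x4=0101]: 11111111  (ones: 8)
  rows 48-55 [x1,x2,x3,x4=0110]: 11111111  (ones: 8)
  rows 56-63 [x1,x2,x3,x4=0111]: 11111111  (ones: 8)
  rows 64-71 [x1,x2,x3,x4=1000]: 11111111  (ones: 8)
  rows 72-79 [x1,x2,x3,x4=1001]: 11111111  (ones: 8)
  rows 80-87 [x1,x2,x3,x4=1010]: 11111111  (ones: 8)
  rows 88-95 [x1,x2,x3,x4=1011]: 11111111  (ones: 8)
  rows 96-103 [x1,x2,x3,x4=1100]: 11111111  (ones: 8)
  rows 104-111 [x1,x2,x3,x4=1101]: 11111111  (ones: 8)
  rows 112-119 [x1,x2,x3,x4=1110]: 11111111  (ones: 8)
  rows 120-127 [x1,x2,x3,x4=1111]: 11111111  (ones: 8)
Count of 1-rows = 8+8+8+8+8+8+8+8+8+8+8+8+8+8+8+8 = 128

128


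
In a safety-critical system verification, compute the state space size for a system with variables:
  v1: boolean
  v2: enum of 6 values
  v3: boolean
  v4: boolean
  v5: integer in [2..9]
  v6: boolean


State space = product of domain sizes of all variables.
Domain sizes:
  v1 (boolean): 2
  v2 (enum of 6 values): 6
  v3 (boolean): 2
  v4 (boolean): 2
  v5 (integer in [2..9]): 8
  v6 (boolean): 2
Product = 2 * 6 * 2 * 2 * 8 * 2 = 768

768


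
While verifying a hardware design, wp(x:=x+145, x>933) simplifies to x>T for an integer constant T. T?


Formula: wp(x:=E, P) = P[E/x] (substitute E for x in postcondition)
Step 1: Postcondition: x>933
Step 2: Substitute x+145 for x: x+145>933
Step 3: Solve for x: x > 933-145 = 788

788


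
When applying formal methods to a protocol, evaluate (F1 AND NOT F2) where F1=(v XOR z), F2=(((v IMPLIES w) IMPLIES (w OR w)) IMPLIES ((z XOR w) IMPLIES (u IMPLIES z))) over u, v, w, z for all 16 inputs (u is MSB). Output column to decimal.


F1 = (v XOR z)
F2 = (((v IMPLIES w) IMPLIES (w OR w)) IMPLIES ((z XOR w) IMPLIES (u IMPLIES z)))
Counterexample to F1=>F2 is where F1=1 and F2=0.
Evaluate each row (bits = u,v,w,z, MSB first):
  row 0 [0000]: F1=0 F2=1 -> F1&~F2 -> 0
  row 1 [0001]: F1=1 F2=1 -> F1&~F2 -> 0
  row 2 [0010]: F1=0 F2=1 -> F1&~F2 -> 0
  row 3 [0011]: F1=1 F2=1 -> F1&~F2 -> 0
  row 4 [0100]: F1=1 F2=1 -> F1&~F2 -> 0
  row 5 [0101]: F1=0 F2=1 -> F1&~F2 -> 0
  row 6 [0110]: F1=1 F2=1 -> F1&~F2 -> 0
  row 7 [0111]: F1=0 F2=1 -> F1&~F2 -> 0
  row 8 [1000]: F1=0 F2=1 -> F1&~F2 -> 0
  row 9 [1001]: F1=1 F2=1 -> F1&~F2 -> 0
  row 10 [1010]: F1=0 F2=0 -> F1&~F2 -> 0
  row 11 [1011]: F1=1 F2=1 -> F1&~F2 -> 0
  row 12 [1100]: F1=1 F2=1 -> F1&~F2 -> 0
  row 13 [1101]: F1=0 F2=1 -> F1&~F2 -> 0
  row 14 [1110]: F1=1 F2=0 -> F1&~F2 -> 1
  row 15 [1111]: F1=0 F2=1 -> F1&~F2 -> 0
Full result column, 4 rows per line (u,v fixed per line; w,z runs 00..11 left to right):
  rows 0-3 [u,v=00]: 0000  = hex 0
  rows 4-7 [u,v=01]: 0000  = hex 0
  rows 8-11 [u,v=10]: 0000  = hex 0
  rows 12-15 [u,v=11]: 0010  = hex 2
Counterexample vector (row 0 .. row 15) = 0000000000000010
Output column grouped in 4s = 0000 0000 0000 0010 = 0x0002
Convert to decimal digit by digit (value = value*16 + digit):
  0 -> 0
  0*16 + 0 = 0
  0*16 + 0 = 0
  0*16 + 2 = 2
Decimal = 2

2


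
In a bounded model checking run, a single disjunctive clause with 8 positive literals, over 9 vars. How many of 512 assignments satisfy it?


Step 1: Total=2^9=512
Step 2: Unsat when all 8 false: 2^1=2
Step 3: Sat=512-2=510

510


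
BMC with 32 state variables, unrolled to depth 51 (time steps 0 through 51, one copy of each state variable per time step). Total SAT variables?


BMC unrolls to depth k, creating one copy of each state var for steps 0..k.
Step count = 51 + 1 = 52 (steps 0 through 51)
Vars per step = 32
Total = 32 * 52 = 1664

1664


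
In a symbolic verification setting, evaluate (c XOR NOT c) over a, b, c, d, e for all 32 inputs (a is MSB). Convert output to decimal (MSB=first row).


Formula: (c XOR NOT c) over a, b, c, d, e (32 rows)
Evaluate each row (bits = a,b,c,d,e, MSB first):
  row 0 [00000]: (0 XOR NOT 0) -> 1
  row 1 [00001]: (0 XOR NOT 0) -> 1
  row 2 [00010]: (0 XOR NOT 0) -> 1
  row 3 [00011]: (0 XOR NOT 0) -> 1
  row 4 [00100]: (1 XOR NOT 1) -> 1
  row 5 [00101]: (1 XOR NOT 1) -> 1
  row 6 [00110]: (1 XOR NOT 1) -> 1
  row 7 [00111]: (1 XOR NOT 1) -> 1
  row 8 [01000]: (0 XOR NOT 0) -> 1
  row 9 [01001]: (0 XOR NOT 0) -> 1
  row 10 [01010]: (0 XOR NOT 0) -> 1
  row 11 [01011]: (0 XOR NOT 0) -> 1
  row 12 [01100]: (1 XOR NOT 1) -> 1
  row 13 [01101]: (1 XOR NOT 1) -> 1
  row 14 [01110]: (1 XOR NOT 1) -> 1
  row 15 [01111]: (1 XOR NOT 1) -> 1
  row 16 [10000]: (0 XOR NOT 0) -> 1
  row 17 [10001]: (0 XOR NOT 0) -> 1
  row 18 [10010]: (0 XOR NOT 0) -> 1
  row 19 [10011]: (0 XOR NOT 0) -> 1
  row 20 [10100]: (1 XOR NOT 1) -> 1
  row 21 [10101]: (1 XOR NOT 1) -> 1
  row 22 [10110]: (1 XOR NOT 1) -> 1
  row 23 [10111]: (1 XOR NOT 1) -> 1
  row 24 [11000]: (0 XOR NOT 0) -> 1
  row 25 [11001]: (0 XOR NOT 0) -> 1
  row 26 [11010]: (0 XOR NOT 0) -> 1
  row 27 [11011]: (0 XOR NOT 0) -> 1
  row 28 [11100]: (1 XOR NOT 1) -> 1
  row 29 [11101]: (1 XOR NOT 1) -> 1
  row 30 [11110]: (1 XOR NOT 1) -> 1
  row 31 [11111]: (1 XOR NOT 1) -> 1
Full result column, 4 rows per line (a,b,c fixed per line; d,e runs 00..11 left to right):
  rows 0-3 [a,b,c=000]: 1111  = hex F
  rows 4-7 [a,b,c=001]: 1111  = hex F
  rows 8-11 [a,b,c=010]: 1111  = hex F
  rows 12-15 [a,b,c=011]: 1111  = hex F
  rows 16-19 [a,b,c=100]: 1111  = hex F
  rows 20-23 [a,b,c=101]: 1111  = hex F
  rows 24-27 [a,b,c=110]: 1111  = hex F
  rows 28-31 [a,b,c=111]: 1111  = hex F
Output column (row 0 .. row 31) = 11111111111111111111111111111111
Output column grouped in 4s = 1111 1111 1111 1111 1111 1111 1111 1111 = 0xFFFFFFFF
Convert to decimal digit by digit (value = value*16 + digit):
  F -> 15
  15*16 + 15 (F) = 255
  255*16 + 15 (F) = 4095
  4095*16 + 15 (F) = 65535
  65535*16 + 15 (F) = 1048575
  1048575*16 + 15 (F) = 16777215
  16777215*16 + 15 (F) = 268435455
  268435455*16 + 15 (F) = 4294967295
Decimal = 4294967295

4294967295


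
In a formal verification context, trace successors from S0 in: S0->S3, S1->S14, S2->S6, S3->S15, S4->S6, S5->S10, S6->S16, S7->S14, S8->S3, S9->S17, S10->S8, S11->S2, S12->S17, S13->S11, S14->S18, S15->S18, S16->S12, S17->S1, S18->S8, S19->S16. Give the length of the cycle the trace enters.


Trace from S0 until a state repeats:
  S0 -> S3 -> S15 -> S18 -> S8 -> S3
S3 first seen at step 1, revisited at step 5.
Cycle length = 5 - 1 = 4

4


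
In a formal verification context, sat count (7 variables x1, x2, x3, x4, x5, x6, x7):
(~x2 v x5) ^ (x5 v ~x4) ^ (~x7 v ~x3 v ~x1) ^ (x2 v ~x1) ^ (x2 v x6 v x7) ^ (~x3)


CNF with 6 clauses over 7 vars (128 assignments).
An assignment satisfies CNF iff every clause has >=1 true literal.
Check each row (bits = x1,x2,x3,x4,x5,x6,x7; clause T/F shown):
  row 0 [0000000]: clauses=TTTTFT -> 0
  row 1 [0000001]: clauses=TTTTTT -> 1
  row 2 [0000010]: clauses=TTTTTT -> 1
  row 3 [0000011]: clauses=TTTTTT -> 1
  row 4 [0000100]: clauses=TTTTFT -> 0
  (every remaining row is evaluated the same way; all 128 results are listed next)
Full result column, 8 rows per line (x1,x2,x3,x4 fixed per line; x5,x6,x7 runs 000..111 left to right):
  rows 0-7 [x1,x2,x3,x4=0000]: 01110111  (ones: 6)
  rows 8-15 [x1,x2,x3,x4=0001]: 00000111  (ones: 3)
  rows 16-23 [x1,x2,x3,x4=0010]: 00000000  (ones: 0)
  rows 24-31 [x1,x2,x3,x4=0011]: 00000000  (ones: 0)
  rows 32-39 [x1,x2,x3,x4=0100]: 00001111  (ones: 4)
  rows 40-47 [x1,x2,x3,x4=0101]: 00001111  (ones: 4)
  rows 48-55 [x1,x2,x3,x4=0110]: 00000000  (ones: 0)
  rows 56-63 [x1,x2,x3,x4=0111]: 00000000  (ones: 0)
  rows 64-71 [x1,x2,x3,x4=1000]: 00000000  (ones: 0)
  rows 72-79 [x1,x2,x3,x4=1001]: 00000000  (ones: 0)
  rows 80-87 [x1,x2,x3,x4=1010]: 00000000  (ones: 0)
  rows 88-95 [x1,x2,x3,x4=1011]: 00000000  (ones: 0)
  rows 96-103 [x1,x2,x3,x4=1100]: 00001111  (ones: 4)
  rows 104-111 [x1,x2,x3,x4=1101]: 00001111  (ones: 4)
  rows 112-119 [x1,x2,x3,x4=1110]: 00000000  (ones: 0)
  rows 120-127 [x1,x2,x3,x4=1111]: 00000000  (ones: 0)
Satisfying assignments = 6+3+0+0+4+4+0+0+0+0+0+0+4+4+0+0 = 25

25


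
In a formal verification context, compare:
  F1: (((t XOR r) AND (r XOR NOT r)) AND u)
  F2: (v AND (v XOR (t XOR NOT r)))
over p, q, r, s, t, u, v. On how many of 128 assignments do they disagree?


F1 = (((t XOR r) AND (r XOR NOT r)) AND u)
F2 = (v AND (v XOR (t XOR NOT r)))
Evaluate both on each of 128 rows (bits = p,q,r,s,t,u,v):
  row 0 [0000000]: F1=0 F2=0 -> 0
  row 1 [0000001]: F1=0 F2=0 -> 0
  row 2 [0000010]: F1=0 F2=0 -> 0
  row 3 [0000011]: F1=0 F2=0 -> 0
  row 4 [0000100]: F1=0 F2=0 -> 0
  (every remaining row is evaluated the same way; all 128 results are listed next)
Full result column, 8 rows per line (p,q,r,s fixed per line; t,u,v runs 000..111 left to right):
  rows 0-7 [p,q,r,s=0000]: 00000110  (ones: 2)
  rows 8-15 [p,q,r,s=0001]: 00000110  (ones: 2)
  rows 16-23 [p,q,r,s=0010]: 01100000  (ones: 2)
  rows 24-31 [p,q,r,s=0011]: 01100000  (ones: 2)
  rows 32-39 [p,q,r,s=0100]: 00000110  (ones: 2)
  rows 40-47 [p,q,r,s=0101]: 00000110  (ones: 2)
  rows 48-55 [p,q,r,s=0110]: 01100000  (ones: 2)
  rows 56-63 [p,q,r,s=0111]: 01100000  (ones: 2)
  rows 64-71 [p,q,r,s=1000]: 00000110  (ones: 2)
  rows 72-79 [p,q,r,s=1001]: 00000110  (ones: 2)
  rows 80-87 [p,q,r,s=1010]: 01100000  (ones: 2)
  rows 88-95 [p,q,r,s=1011]: 01100000  (ones: 2)
  rows 96-103 [p,q,r,s=1100]: 00000110  (ones: 2)
  rows 104-111 [p,q,r,s=1101]: 00000110  (ones: 2)
  rows 112-119 [p,q,r,s=1110]: 01100000  (ones: 2)
  rows 120-127 [p,q,r,s=1111]: 01100000  (ones: 2)
Disagreements = 2+2+2+2+2+2+2+2+2+2+2+2+2+2+2+2 = 32

32


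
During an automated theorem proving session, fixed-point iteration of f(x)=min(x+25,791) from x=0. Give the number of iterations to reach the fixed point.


Step 1: x=0, cap=791, increment=25
Step 2: x grows by 25 each step until capped at 791; fixed point is x=791
Step 3: iterations = ceil(791/25) = 32

32


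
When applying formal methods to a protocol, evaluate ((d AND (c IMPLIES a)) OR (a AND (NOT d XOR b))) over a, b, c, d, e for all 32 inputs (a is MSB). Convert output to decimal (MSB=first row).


Formula: ((d AND (c IMPLIES a)) OR (a AND (NOT d XOR b))) over a, b, c, d, e (32 rows)
Evaluate each row (bits = a,b,c,d,e, MSB first):
  row 0 [00000]: ((0 AND (0 IMPLIES 0)) OR (0 AND (NOT 0 XOR 0))) -> 0
  row 1 [00001]: ((0 AND (0 IMPLIES 0)) OR (0 AND (NOT 0 XOR 0))) -> 0
  row 2 [00010]: ((1 AND (0 IMPLIES 0)) OR (0 AND (NOT 1 XOR 0))) -> 1
  row 3 [00011]: ((1 AND (0 IMPLIES 0)) OR (0 AND (NOT 1 XOR 0))) -> 1
  row 4 [00100]: ((0 AND (1 IMPLIES 0)) OR (0 AND (NOT 0 XOR 0))) -> 0
  row 5 [00101]: ((0 AND (1 IMPLIES 0)) OR (0 AND (NOT 0 XOR 0))) -> 0
  row 6 [00110]: ((1 AND (1 IMPLIES 0)) OR (0 AND (NOT 1 XOR 0))) -> 0
  row 7 [00111]: ((1 AND (1 IMPLIES 0)) OR (0 AND (NOT 1 XOR 0))) -> 0
  row 8 [01000]: ((0 AND (0 IMPLIES 0)) OR (0 AND (NOT 0 XOR 1))) -> 0
  row 9 [01001]: ((0 AND (0 IMPLIES 0)) OR (0 AND (NOT 0 XOR 1))) -> 0
  row 10 [01010]: ((1 AND (0 IMPLIES 0)) OR (0 AND (NOT 1 XOR 1))) -> 1
  row 11 [01011]: ((1 AND (0 IMPLIES 0)) OR (0 AND (NOT 1 XOR 1))) -> 1
  row 12 [01100]: ((0 AND (1 IMPLIES 0)) OR (0 AND (NOT 0 XOR 1))) -> 0
  row 13 [01101]: ((0 AND (1 IMPLIES 0)) OR (0 AND (NOT 0 XOR 1))) -> 0
  row 14 [01110]: ((1 AND (1 IMPLIES 0)) OR (0 AND (NOT 1 XOR 1))) -> 0
  row 15 [01111]: ((1 AND (1 IMPLIES 0)) OR (0 AND (NOT 1 XOR 1))) -> 0
  row 16 [10000]: ((0 AND (0 IMPLIES 1)) OR (1 AND (NOT 0 XOR 0))) -> 1
  row 17 [10001]: ((0 AND (0 IMPLIES 1)) OR (1 AND (NOT 0 XOR 0))) -> 1
  row 18 [10010]: ((1 AND (0 IMPLIES 1)) OR (1 AND (NOT 1 XOR 0))) -> 1
  row 19 [10011]: ((1 AND (0 IMPLIES 1)) OR (1 AND (NOT 1 XOR 0))) -> 1
  row 20 [10100]: ((0 AND (1 IMPLIES 1)) OR (1 AND (NOT 0 XOR 0))) -> 1
  row 21 [10101]: ((0 AND (1 IMPLIES 1)) OR (1 AND (NOT 0 XOR 0))) -> 1
  row 22 [10110]: ((1 AND (1 IMPLIES 1)) OR (1 AND (NOT 1 XOR 0))) -> 1
  row 23 [10111]: ((1 AND (1 IMPLIES 1)) OR (1 AND (NOT 1 XOR 0))) -> 1
  row 24 [11000]: ((0 AND (0 IMPLIES 1)) OR (1 AND (NOT 0 XOR 1))) -> 0
  row 25 [11001]: ((0 AND (0 IMPLIES 1)) OR (1 AND (NOT 0 XOR 1))) -> 0
  row 26 [11010]: ((1 AND (0 IMPLIES 1)) OR (1 AND (NOT 1 XOR 1))) -> 1
  row 27 [11011]: ((1 AND (0 IMPLIES 1)) OR (1 AND (NOT 1 XOR 1))) -> 1
  row 28 [11100]: ((0 AND (1 IMPLIES 1)) OR (1 AND (NOT 0 XOR 1))) -> 0
  row 29 [11101]: ((0 AND (1 IMPLIES 1)) OR (1 AND (NOT 0 XOR 1))) -> 0
  row 30 [11110]: ((1 AND (1 IMPLIES 1)) OR (1 AND (NOT 1 XOR 1))) -> 1
  row 31 [11111]: ((1 AND (1 IMPLIES 1)) OR (1 AND (NOT 1 XOR 1))) -> 1
Full result column, 4 rows per line (a,b,c fixed per line; d,e runs 00..11 left to right):
  rows 0-3 [a,b,c=000]: 0011  = hex 3
  rows 4-7 [a,b,c=001]: 0000  = hex 0
  rows 8-11 [a,b,c=010]: 0011  = hex 3
  rows 12-15 [a,b,c=011]: 0000  = hex 0
  rows 16-19 [a,b,c=100]: 1111  = hex F
  rows 20-23 [a,b,c=101]: 1111  = hex F
  rows 24-27 [a,b,c=110]: 0011  = hex 3
  rows 28-31 [a,b,c=111]: 0011  = hex 3
Output column (row 0 .. row 31) = 00110000001100001111111100110011
Output column grouped in 4s = 0011 0000 0011 0000 1111 1111 0011 0011 = 0x3030FF33
Convert to decimal digit by digit (value = value*16 + digit):
  3 -> 3
  3*16 + 0 = 48
  48*16 + 3 = 771
  771*16 + 0 = 12336
  12336*16 + 15 (F) = 197391
  197391*16 + 15 (F) = 3158271
  3158271*16 + 3 = 50532339
  50532339*16 + 3 = 808517427
Decimal = 808517427

808517427


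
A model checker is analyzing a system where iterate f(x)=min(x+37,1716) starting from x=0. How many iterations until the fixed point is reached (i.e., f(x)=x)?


Step 1: x=0, cap=1716, increment=37
Step 2: x grows by 37 each step until capped at 1716; fixed point is x=1716
Step 3: iterations = ceil(1716/37) = 47

47


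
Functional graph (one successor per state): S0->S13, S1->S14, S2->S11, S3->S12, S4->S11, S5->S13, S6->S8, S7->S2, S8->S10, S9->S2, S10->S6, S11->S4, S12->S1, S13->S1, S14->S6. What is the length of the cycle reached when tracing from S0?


Trace from S0 until a state repeats:
  S0 -> S13 -> S1 -> S14 -> S6 -> S8 -> S10 -> S6
S6 first seen at step 4, revisited at step 7.
Cycle length = 7 - 4 = 3

3


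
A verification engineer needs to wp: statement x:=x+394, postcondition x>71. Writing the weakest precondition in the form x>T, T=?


Formula: wp(x:=E, P) = P[E/x] (substitute E for x in postcondition)
Step 1: Postcondition: x>71
Step 2: Substitute x+394 for x: x+394>71
Step 3: Solve for x: x > 71-394 = -323

-323


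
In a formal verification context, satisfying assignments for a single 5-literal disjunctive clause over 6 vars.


Step 1: Total=2^6=64
Step 2: Unsat when all 5 false: 2^1=2
Step 3: Sat=64-2=62

62


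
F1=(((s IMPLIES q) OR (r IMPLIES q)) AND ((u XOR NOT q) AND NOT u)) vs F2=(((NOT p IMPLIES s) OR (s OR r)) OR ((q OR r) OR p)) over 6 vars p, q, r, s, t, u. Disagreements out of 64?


F1 = (((s IMPLIES q) OR (r IMPLIES q)) AND ((u XOR NOT q) AND NOT u))
F2 = (((NOT p IMPLIES s) OR (s OR r)) OR ((q OR r) OR p))
Evaluate both on each of 64 rows (bits = p,q,r,s,t,u):
  row 0 [000000]: F1=1 F2=0 (differ) -> 1
  row 1 [000001]: F1=0 F2=0 -> 0
  row 2 [000010]: F1=1 F2=0 (differ) -> 1
  row 3 [000011]: F1=0 F2=0 -> 0
  row 4 [000100]: F1=1 F2=1 -> 0
  (every remaining row is evaluated the same way; all 64 results are listed next)
Full result column, 8 rows per line (p,q,r fixed per line; s,t,u runs 000..111 left to right):
  rows 0-7 [p,q,r=000]: 10100101  (ones: 4)
  rows 8-15 [p,q,r=001]: 01011111  (ones: 6)
  rows 16-23 [p,q,r=010]: 11111111  (ones: 8)
  rows 24-31 [p,q,r=011]: 11111111  (ones: 8)
  rows 32-39 [p,q,r=100]: 01010101  (ones: 4)
  rows 40-47 [p,q,r=101]: 01011111  (ones: 6)
  rows 48-55 [p,q,r=110]: 11111111  (ones: 8)
  rows 56-63 [p,q,r=111]: 11111111  (ones: 8)
Disagreements = 4+6+8+8+4+6+8+8 = 52

52


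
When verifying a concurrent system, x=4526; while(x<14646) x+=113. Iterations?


Step 1: x goes from 4526 toward 14646 by 113; the body runs while x<14646, so iterations = ceil((bound-start)/step)
Step 2: Distance=10120
Step 3: ceil(10120/113)=90

90


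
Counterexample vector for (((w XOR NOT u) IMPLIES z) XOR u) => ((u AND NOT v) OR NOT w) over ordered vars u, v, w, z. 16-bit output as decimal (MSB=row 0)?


F1 = (((w XOR NOT u) IMPLIES z) XOR u)
F2 = ((u AND NOT v) OR NOT w)
Counterexample to F1=>F2 is where F1=1 and F2=0.
Evaluate each row (bits = u,v,w,z, MSB first):
  row 0 [0000]: F1=0 F2=1 -> F1&~F2 -> 0
  row 1 [0001]: F1=1 F2=1 -> F1&~F2 -> 0
  row 2 [0010]: F1=1 F2=0 -> F1&~F2 -> 1
  row 3 [0011]: F1=1 F2=0 -> F1&~F2 -> 1
  row 4 [0100]: F1=0 F2=1 -> F1&~F2 -> 0
  row 5 [0101]: F1=1 F2=1 -> F1&~F2 -> 0
  row 6 [0110]: F1=1 F2=0 -> F1&~F2 -> 1
  row 7 [0111]: F1=1 F2=0 -> F1&~F2 -> 1
  row 8 [1000]: F1=0 F2=1 -> F1&~F2 -> 0
  row 9 [1001]: F1=0 F2=1 -> F1&~F2 -> 0
  row 10 [1010]: F1=1 F2=1 -> F1&~F2 -> 0
  row 11 [1011]: F1=0 F2=1 -> F1&~F2 -> 0
  row 12 [1100]: F1=0 F2=1 -> F1&~F2 -> 0
  row 13 [1101]: F1=0 F2=1 -> F1&~F2 -> 0
  row 14 [1110]: F1=1 F2=0 -> F1&~F2 -> 1
  row 15 [1111]: F1=0 F2=0 -> F1&~F2 -> 0
Full result column, 4 rows per line (u,v fixed per line; w,z runs 00..11 left to right):
  rows 0-3 [u,v=00]: 0011  = hex 3
  rows 4-7 [u,v=01]: 0011  = hex 3
  rows 8-11 [u,v=10]: 0000  = hex 0
  rows 12-15 [u,v=11]: 0010  = hex 2
Counterexample vector (row 0 .. row 15) = 0011001100000010
Output column grouped in 4s = 0011 0011 0000 0010 = 0x3302
Convert to decimal digit by digit (value = value*16 + digit):
  3 -> 3
  3*16 + 3 = 51
  51*16 + 0 = 816
  816*16 + 2 = 13058
Decimal = 13058

13058
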